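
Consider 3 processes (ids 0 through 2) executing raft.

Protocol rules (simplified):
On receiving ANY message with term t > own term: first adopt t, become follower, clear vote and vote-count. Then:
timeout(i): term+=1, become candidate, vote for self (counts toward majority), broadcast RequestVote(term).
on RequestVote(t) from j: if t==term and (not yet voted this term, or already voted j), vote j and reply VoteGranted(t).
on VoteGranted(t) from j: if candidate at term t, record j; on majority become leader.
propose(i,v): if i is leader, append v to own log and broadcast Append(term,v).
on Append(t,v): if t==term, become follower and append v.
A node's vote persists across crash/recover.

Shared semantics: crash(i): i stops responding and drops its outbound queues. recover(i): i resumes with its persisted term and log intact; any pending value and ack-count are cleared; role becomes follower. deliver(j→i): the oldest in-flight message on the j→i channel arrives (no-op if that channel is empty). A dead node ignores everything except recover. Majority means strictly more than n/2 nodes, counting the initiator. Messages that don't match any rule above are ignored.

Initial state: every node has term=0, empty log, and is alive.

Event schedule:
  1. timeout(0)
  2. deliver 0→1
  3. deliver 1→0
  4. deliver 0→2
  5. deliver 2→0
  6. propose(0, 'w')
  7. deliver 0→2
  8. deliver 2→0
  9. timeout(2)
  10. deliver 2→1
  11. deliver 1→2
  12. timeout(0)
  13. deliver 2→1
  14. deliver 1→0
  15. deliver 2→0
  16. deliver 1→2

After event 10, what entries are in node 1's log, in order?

e1 timeout(0): 0[cand,t=1,-]
e2 deliver 0→1: 1[foll,t=1,-]
e3 deliver 1→0: 0[lead,t=1,-]
e4 deliver 0→2: 2[foll,t=1,-]
e5 deliver 2→0: ·
e6 propose(0,'w'): 0[lead,t=1,w]
e7 deliver 0→2: 2[foll,t=1,w]
e8 deliver 2→0: ·
e9 timeout(2): 2[cand,t=2,w]
e10 deliver 2→1: 1[foll,t=2,-]

empty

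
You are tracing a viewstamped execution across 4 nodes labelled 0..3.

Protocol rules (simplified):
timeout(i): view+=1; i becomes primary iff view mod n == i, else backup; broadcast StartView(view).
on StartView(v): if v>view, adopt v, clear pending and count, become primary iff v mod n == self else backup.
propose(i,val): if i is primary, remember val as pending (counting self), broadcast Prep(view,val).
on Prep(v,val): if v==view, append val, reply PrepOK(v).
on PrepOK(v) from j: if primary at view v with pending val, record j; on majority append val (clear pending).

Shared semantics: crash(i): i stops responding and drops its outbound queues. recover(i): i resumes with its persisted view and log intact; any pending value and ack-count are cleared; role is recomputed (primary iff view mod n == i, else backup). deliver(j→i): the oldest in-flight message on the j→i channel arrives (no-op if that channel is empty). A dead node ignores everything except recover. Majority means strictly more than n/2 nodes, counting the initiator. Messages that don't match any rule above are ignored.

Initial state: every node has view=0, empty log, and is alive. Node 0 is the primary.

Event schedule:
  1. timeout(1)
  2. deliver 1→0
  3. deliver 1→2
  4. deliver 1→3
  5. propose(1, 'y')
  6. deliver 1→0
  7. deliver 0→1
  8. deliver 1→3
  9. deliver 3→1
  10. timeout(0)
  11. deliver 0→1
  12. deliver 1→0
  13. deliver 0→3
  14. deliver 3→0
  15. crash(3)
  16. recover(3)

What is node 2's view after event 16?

after 1 — timeout(1): n1:prim/v1/[-]
after 2 — deliver 1→0: n0:back/v1/[-]
after 3 — deliver 1→2: n2:back/v1/[-]
after 4 — deliver 1→3: n3:back/v1/[-]
after 5 — propose(1,'y'): ·
after 6 — deliver 1→0: n0:back/v1/[y]
after 7 — deliver 0→1: ·
after 8 — deliver 1→3: n3:back/v1/[y]
after 9 — deliver 3→1: n1:prim/v1/[y]
after 10 — timeout(0): n0:back/v2/[y]
after 11 — deliver 0→1: n1:back/v2/[y]
after 12 — deliver 1→0: ·
after 13 — deliver 0→3: n3:back/v2/[y]
after 14 — deliver 3→0: ·
after 15 — crash(3): n3:✗back/v2/[y]
after 16 — recover(3): n3:back/v2/[y]

1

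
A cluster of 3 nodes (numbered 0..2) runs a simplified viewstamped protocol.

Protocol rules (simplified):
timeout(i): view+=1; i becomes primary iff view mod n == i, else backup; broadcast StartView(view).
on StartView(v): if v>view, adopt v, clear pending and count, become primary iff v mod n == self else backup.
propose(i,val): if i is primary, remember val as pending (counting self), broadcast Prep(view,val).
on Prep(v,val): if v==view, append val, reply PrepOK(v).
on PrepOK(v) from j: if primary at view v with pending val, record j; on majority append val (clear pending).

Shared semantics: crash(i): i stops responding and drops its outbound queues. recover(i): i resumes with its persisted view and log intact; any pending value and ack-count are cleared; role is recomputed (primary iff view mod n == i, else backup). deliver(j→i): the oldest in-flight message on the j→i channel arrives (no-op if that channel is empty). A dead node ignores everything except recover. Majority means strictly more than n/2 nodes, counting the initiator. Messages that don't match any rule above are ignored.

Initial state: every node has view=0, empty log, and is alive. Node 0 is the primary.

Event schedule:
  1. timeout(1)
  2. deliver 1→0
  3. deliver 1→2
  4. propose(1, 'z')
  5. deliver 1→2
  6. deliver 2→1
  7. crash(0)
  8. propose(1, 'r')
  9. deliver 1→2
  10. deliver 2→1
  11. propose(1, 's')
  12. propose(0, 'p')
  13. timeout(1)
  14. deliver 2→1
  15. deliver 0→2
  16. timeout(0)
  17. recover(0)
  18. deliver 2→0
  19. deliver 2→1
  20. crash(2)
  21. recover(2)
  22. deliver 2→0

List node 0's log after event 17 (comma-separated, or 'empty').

after 1 — timeout(1): n1:prim/v1/[-]
after 2 — deliver 1→0: n0:back/v1/[-]
after 3 — deliver 1→2: n2:back/v1/[-]
after 4 — propose(1,'z'): ·
after 5 — deliver 1→2: n2:back/v1/[z]
after 6 — deliver 2→1: n1:prim/v1/[z]
after 7 — crash(0): n0:✗back/v1/[-]
after 8 — propose(1,'r'): ·
after 9 — deliver 1→2: n2:back/v1/[z,r]
after 10 — deliver 2→1: n1:prim/v1/[z,r]
after 11 — propose(1,'s'): ·
after 12 — propose(0,'p'): ·
after 13 — timeout(1): n1:back/v2/[z,r]
after 14 — deliver 2→1: ·
after 15 — deliver 0→2: ·
after 16 — timeout(0): ·
after 17 — recover(0): n0:back/v1/[-]

empty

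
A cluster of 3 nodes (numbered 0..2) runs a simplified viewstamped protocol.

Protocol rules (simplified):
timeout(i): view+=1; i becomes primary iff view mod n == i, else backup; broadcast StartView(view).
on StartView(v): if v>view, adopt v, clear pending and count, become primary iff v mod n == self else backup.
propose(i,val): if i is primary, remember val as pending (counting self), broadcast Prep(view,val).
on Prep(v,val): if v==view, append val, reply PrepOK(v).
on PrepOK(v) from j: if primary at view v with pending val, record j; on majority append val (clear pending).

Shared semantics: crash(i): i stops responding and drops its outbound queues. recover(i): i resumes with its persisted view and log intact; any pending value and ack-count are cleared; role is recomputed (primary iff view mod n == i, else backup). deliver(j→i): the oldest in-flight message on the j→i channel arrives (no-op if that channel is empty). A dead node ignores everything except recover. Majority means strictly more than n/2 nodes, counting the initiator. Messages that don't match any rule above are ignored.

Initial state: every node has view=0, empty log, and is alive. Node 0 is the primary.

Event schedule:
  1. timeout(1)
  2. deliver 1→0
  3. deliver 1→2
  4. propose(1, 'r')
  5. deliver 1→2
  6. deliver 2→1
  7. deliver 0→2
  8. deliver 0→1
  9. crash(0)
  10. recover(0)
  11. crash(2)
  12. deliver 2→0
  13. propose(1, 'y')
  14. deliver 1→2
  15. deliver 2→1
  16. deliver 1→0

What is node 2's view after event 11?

after 1 — timeout(1): n1:prim/v1/[-]
after 2 — deliver 1→0: n0:back/v1/[-]
after 3 — deliver 1→2: n2:back/v1/[-]
after 4 — propose(1,'r'): ·
after 5 — deliver 1→2: n2:back/v1/[r]
after 6 — deliver 2→1: n1:prim/v1/[r]
after 7 — deliver 0→2: ·
after 8 — deliver 0→1: ·
after 9 — crash(0): n0:✗back/v1/[-]
after 10 — recover(0): n0:back/v1/[-]
after 11 — crash(2): n2:✗back/v1/[r]

1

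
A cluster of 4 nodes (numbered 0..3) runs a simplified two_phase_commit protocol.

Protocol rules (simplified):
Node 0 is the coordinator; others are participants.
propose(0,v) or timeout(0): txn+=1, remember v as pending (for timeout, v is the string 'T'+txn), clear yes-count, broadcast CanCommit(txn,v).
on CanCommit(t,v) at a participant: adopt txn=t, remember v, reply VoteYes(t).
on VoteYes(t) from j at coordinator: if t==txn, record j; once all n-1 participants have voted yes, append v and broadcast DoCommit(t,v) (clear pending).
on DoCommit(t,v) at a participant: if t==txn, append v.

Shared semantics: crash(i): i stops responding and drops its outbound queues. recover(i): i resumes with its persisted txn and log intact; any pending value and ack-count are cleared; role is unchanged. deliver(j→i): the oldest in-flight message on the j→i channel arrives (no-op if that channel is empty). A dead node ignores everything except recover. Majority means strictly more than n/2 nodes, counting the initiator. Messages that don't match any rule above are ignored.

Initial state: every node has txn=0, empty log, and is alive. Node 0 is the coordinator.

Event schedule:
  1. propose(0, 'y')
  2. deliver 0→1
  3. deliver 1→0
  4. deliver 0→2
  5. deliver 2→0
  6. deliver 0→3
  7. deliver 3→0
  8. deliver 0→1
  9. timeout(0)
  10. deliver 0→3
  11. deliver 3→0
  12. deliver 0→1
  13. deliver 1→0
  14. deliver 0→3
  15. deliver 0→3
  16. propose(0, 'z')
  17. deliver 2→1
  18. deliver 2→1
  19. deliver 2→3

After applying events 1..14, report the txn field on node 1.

2

[1] propose(0,'y') → N0(coor t1 [-])
[2] deliver 0→1 → N1(part t1 [-])
[3] deliver 1→0 → ∅
[4] deliver 0→2 → N2(part t1 [-])
[5] deliver 2→0 → ∅
[6] deliver 0→3 → N3(part t1 [-])
[7] deliver 3→0 → N0(coor t1 [y])
[8] deliver 0→1 → N1(part t1 [y])
[9] timeout(0) → N0(coor t2 [y])
[10] deliver 0→3 → N3(part t1 [y])
[11] deliver 3→0 → ∅
[12] deliver 0→1 → N1(part t2 [y])
[13] deliver 1→0 → ∅
[14] deliver 0→3 → N3(part t2 [y])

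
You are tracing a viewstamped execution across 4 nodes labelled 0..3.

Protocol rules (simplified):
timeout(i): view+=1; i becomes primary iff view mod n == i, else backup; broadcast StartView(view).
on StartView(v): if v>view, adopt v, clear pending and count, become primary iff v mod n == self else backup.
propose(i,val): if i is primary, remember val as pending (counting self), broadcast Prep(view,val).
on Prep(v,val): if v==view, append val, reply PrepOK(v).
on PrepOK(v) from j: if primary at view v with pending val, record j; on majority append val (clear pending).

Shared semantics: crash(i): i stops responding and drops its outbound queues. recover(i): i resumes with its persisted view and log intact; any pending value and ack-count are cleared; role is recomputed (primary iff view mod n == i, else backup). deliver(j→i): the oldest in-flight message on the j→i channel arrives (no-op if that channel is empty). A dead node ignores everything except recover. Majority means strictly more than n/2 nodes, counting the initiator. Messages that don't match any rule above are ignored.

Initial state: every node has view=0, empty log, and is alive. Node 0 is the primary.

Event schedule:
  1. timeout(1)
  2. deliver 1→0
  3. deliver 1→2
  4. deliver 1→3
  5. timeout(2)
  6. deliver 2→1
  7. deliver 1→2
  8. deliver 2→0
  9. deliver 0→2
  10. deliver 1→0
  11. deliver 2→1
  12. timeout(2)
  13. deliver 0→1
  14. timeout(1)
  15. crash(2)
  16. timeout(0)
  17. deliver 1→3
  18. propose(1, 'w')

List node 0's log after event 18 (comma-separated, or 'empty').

step 1 timeout(1): 1={prim,v=1,log=-}
step 2 deliver 1→0: 0={back,v=1,log=-}
step 3 deliver 1→2: 2={back,v=1,log=-}
step 4 deliver 1→3: 3={back,v=1,log=-}
step 5 timeout(2): 2={prim,v=2,log=-}
step 6 deliver 2→1: 1={back,v=2,log=-}
step 7 deliver 1→2: —
step 8 deliver 2→0: 0={back,v=2,log=-}
step 9 deliver 0→2: —
step 10 deliver 1→0: —
step 11 deliver 2→1: —
step 12 timeout(2): 2={back,v=3,log=-}
step 13 deliver 0→1: —
step 14 timeout(1): 1={back,v=3,log=-}
step 15 crash(2): 2={✗back,v=3,log=-}
step 16 timeout(0): 0={back,v=3,log=-}
step 17 deliver 1→3: 3={prim,v=3,log=-}
step 18 propose(1,'w'): —

empty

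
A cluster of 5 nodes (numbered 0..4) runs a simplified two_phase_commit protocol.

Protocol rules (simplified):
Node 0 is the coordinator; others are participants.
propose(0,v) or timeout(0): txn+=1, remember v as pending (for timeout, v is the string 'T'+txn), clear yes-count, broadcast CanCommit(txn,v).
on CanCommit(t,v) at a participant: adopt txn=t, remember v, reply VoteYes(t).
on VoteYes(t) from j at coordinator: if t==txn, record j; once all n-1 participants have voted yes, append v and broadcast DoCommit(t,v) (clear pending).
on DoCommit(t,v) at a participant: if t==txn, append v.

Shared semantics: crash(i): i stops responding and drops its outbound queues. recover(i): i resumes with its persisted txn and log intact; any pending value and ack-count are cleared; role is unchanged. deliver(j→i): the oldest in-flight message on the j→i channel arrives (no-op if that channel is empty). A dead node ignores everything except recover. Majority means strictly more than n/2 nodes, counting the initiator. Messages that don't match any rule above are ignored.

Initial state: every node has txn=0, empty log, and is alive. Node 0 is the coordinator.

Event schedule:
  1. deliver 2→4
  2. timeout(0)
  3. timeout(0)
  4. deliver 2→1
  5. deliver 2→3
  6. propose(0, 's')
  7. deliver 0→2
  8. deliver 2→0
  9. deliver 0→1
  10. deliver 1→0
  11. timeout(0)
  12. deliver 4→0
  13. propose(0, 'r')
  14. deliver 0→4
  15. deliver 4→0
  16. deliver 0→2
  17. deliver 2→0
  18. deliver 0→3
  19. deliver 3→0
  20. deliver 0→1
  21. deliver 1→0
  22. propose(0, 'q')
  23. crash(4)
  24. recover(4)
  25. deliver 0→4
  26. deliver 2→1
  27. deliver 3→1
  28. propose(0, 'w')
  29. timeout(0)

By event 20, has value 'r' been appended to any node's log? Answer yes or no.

e1 deliver 2→4: ·
e2 timeout(0): 0[coor,t=1,-]
e3 timeout(0): 0[coor,t=2,-]
e4 deliver 2→1: ·
e5 deliver 2→3: ·
e6 propose(0,'s'): 0[coor,t=3,-]
e7 deliver 0→2: 2[part,t=1,-]
e8 deliver 2→0: ·
e9 deliver 0→1: 1[part,t=1,-]
e10 deliver 1→0: ·
e11 timeout(0): 0[coor,t=4,-]
e12 deliver 4→0: ·
e13 propose(0,'r'): 0[coor,t=5,-]
e14 deliver 0→4: 4[part,t=1,-]
e15 deliver 4→0: ·
e16 deliver 0→2: 2[part,t=2,-]
e17 deliver 2→0: ·
e18 deliver 0→3: 3[part,t=1,-]
e19 deliver 3→0: ·
e20 deliver 0→1: 1[part,t=2,-]

no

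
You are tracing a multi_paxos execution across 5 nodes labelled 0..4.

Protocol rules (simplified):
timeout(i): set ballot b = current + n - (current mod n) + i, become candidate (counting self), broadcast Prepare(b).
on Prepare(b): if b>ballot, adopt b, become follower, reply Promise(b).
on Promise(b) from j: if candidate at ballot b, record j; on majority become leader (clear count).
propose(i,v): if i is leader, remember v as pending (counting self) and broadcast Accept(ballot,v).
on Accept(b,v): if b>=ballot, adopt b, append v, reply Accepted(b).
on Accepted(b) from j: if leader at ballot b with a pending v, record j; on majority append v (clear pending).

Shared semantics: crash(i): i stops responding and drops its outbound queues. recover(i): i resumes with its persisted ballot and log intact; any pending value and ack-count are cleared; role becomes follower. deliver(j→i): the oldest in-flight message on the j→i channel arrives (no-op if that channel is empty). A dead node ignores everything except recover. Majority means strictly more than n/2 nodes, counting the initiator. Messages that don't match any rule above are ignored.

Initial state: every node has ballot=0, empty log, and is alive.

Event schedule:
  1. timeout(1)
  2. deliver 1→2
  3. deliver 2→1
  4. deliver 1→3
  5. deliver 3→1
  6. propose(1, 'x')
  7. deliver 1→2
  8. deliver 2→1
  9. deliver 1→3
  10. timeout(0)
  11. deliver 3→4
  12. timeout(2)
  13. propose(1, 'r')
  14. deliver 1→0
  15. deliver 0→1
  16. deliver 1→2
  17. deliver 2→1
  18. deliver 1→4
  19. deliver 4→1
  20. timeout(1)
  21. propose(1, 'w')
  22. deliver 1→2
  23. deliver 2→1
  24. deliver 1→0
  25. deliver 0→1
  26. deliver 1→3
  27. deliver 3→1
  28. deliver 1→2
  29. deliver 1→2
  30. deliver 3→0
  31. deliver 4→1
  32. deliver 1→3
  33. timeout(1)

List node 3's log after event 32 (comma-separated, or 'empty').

x,r

after 1 — timeout(1): n1:cand/b6/[-]
after 2 — deliver 1→2: n2:foll/b6/[-]
after 3 — deliver 2→1: ·
after 4 — deliver 1→3: n3:foll/b6/[-]
after 5 — deliver 3→1: n1:lead/b6/[-]
after 6 — propose(1,'x'): ·
after 7 — deliver 1→2: n2:foll/b6/[x]
after 8 — deliver 2→1: ·
after 9 — deliver 1→3: n3:foll/b6/[x]
after 10 — timeout(0): n0:cand/b5/[-]
after 11 — deliver 3→4: ·
after 12 — timeout(2): n2:cand/b12/[x]
after 13 — propose(1,'r'): ·
after 14 — deliver 1→0: n0:foll/b6/[-]
after 15 — deliver 0→1: ·
after 16 — deliver 1→2: ·
after 17 — deliver 2→1: n1:foll/b12/[-]
after 18 — deliver 1→4: n4:foll/b6/[-]
after 19 — deliver 4→1: ·
after 20 — timeout(1): n1:cand/b16/[-]
after 21 — propose(1,'w'): ·
after 22 — deliver 1→2: ·
after 23 — deliver 2→1: ·
after 24 — deliver 1→0: n0:foll/b6/[x]
after 25 — deliver 0→1: ·
after 26 — deliver 1→3: n3:foll/b6/[x,r]
after 27 — deliver 3→1: ·
after 28 — deliver 1→2: n2:foll/b16/[x]
after 29 — deliver 1→2: ·
after 30 — deliver 3→0: ·
after 31 — deliver 4→1: ·
after 32 — deliver 1→3: n3:foll/b16/[x,r]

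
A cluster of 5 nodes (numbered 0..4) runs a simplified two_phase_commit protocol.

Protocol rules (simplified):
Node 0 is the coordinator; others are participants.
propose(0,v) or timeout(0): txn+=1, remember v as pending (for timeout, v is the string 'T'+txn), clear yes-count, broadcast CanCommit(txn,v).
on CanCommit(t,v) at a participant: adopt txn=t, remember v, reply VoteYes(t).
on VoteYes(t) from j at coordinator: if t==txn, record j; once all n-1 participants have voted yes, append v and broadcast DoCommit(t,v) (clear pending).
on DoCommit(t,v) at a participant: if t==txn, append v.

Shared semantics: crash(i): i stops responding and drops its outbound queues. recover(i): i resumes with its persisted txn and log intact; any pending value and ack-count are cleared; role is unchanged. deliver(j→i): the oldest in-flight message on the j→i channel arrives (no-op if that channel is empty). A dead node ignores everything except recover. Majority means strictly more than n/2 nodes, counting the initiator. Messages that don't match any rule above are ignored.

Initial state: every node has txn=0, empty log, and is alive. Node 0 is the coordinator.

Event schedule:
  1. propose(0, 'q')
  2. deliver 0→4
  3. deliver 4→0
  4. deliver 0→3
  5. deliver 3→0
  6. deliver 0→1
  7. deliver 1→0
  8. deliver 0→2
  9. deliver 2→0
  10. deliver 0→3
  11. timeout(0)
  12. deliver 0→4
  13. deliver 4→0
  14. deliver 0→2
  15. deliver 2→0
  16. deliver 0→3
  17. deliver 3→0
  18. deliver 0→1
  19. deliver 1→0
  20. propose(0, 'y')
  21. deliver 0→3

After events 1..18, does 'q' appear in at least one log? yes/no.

e1 propose(0,'q'): 0[coor,t=1,-]
e2 deliver 0→4: 4[part,t=1,-]
e3 deliver 4→0: ·
e4 deliver 0→3: 3[part,t=1,-]
e5 deliver 3→0: ·
e6 deliver 0→1: 1[part,t=1,-]
e7 deliver 1→0: ·
e8 deliver 0→2: 2[part,t=1,-]
e9 deliver 2→0: 0[coor,t=1,q]
e10 deliver 0→3: 3[part,t=1,q]
e11 timeout(0): 0[coor,t=2,q]
e12 deliver 0→4: 4[part,t=1,q]
e13 deliver 4→0: ·
e14 deliver 0→2: 2[part,t=1,q]
e15 deliver 2→0: ·
e16 deliver 0→3: 3[part,t=2,q]
e17 deliver 3→0: ·
e18 deliver 0→1: 1[part,t=1,q]

yes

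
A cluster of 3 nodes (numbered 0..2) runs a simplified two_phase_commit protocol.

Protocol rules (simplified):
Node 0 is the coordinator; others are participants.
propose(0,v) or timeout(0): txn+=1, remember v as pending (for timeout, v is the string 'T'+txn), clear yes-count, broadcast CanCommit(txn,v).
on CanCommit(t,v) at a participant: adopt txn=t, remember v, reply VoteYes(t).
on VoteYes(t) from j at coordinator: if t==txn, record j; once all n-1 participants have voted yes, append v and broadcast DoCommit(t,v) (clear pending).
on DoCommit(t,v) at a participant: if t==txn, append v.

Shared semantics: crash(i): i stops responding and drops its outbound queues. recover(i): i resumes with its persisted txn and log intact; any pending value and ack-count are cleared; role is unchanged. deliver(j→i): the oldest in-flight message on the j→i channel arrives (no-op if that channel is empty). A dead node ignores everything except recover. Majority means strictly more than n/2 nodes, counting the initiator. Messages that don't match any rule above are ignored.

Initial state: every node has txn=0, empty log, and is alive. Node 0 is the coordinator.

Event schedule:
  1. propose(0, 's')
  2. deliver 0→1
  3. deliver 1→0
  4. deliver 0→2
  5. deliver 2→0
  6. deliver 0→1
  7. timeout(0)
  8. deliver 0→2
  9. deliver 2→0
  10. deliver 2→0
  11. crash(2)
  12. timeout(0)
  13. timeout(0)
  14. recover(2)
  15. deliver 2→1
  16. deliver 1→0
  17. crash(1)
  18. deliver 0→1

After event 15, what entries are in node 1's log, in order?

s

step 1 propose(0,'s'): 0={coor,t=1,log=-}
step 2 deliver 0→1: 1={part,t=1,log=-}
step 3 deliver 1→0: —
step 4 deliver 0→2: 2={part,t=1,log=-}
step 5 deliver 2→0: 0={coor,t=1,log=s}
step 6 deliver 0→1: 1={part,t=1,log=s}
step 7 timeout(0): 0={coor,t=2,log=s}
step 8 deliver 0→2: 2={part,t=1,log=s}
step 9 deliver 2→0: —
step 10 deliver 2→0: —
step 11 crash(2): 2={✗part,t=1,log=s}
step 12 timeout(0): 0={coor,t=3,log=s}
step 13 timeout(0): 0={coor,t=4,log=s}
step 14 recover(2): 2={part,t=1,log=s}
step 15 deliver 2→1: —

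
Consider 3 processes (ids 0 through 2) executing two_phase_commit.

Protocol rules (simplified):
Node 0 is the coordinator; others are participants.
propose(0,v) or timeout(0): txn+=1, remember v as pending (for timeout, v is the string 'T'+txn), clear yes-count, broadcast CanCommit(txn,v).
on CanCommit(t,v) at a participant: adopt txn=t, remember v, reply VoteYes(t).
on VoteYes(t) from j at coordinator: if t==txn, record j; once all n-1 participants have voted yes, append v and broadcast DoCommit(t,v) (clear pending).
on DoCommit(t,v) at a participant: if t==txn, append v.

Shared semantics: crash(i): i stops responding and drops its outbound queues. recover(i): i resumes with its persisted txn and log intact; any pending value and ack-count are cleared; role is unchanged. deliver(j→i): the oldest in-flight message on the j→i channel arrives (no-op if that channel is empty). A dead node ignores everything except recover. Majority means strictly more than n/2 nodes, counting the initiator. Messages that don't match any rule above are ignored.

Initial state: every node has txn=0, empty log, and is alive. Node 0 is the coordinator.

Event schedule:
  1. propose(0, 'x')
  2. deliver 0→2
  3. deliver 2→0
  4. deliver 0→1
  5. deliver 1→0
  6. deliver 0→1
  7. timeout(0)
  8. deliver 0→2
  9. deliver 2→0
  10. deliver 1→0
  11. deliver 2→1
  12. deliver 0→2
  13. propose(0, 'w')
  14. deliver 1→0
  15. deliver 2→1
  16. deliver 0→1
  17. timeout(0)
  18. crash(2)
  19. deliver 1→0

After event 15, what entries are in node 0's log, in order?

x

step 1 propose(0,'x'): 0={coor,t=1,log=-}
step 2 deliver 0→2: 2={part,t=1,log=-}
step 3 deliver 2→0: —
step 4 deliver 0→1: 1={part,t=1,log=-}
step 5 deliver 1→0: 0={coor,t=1,log=x}
step 6 deliver 0→1: 1={part,t=1,log=x}
step 7 timeout(0): 0={coor,t=2,log=x}
step 8 deliver 0→2: 2={part,t=1,log=x}
step 9 deliver 2→0: —
step 10 deliver 1→0: —
step 11 deliver 2→1: —
step 12 deliver 0→2: 2={part,t=2,log=x}
step 13 propose(0,'w'): 0={coor,t=3,log=x}
step 14 deliver 1→0: —
step 15 deliver 2→1: —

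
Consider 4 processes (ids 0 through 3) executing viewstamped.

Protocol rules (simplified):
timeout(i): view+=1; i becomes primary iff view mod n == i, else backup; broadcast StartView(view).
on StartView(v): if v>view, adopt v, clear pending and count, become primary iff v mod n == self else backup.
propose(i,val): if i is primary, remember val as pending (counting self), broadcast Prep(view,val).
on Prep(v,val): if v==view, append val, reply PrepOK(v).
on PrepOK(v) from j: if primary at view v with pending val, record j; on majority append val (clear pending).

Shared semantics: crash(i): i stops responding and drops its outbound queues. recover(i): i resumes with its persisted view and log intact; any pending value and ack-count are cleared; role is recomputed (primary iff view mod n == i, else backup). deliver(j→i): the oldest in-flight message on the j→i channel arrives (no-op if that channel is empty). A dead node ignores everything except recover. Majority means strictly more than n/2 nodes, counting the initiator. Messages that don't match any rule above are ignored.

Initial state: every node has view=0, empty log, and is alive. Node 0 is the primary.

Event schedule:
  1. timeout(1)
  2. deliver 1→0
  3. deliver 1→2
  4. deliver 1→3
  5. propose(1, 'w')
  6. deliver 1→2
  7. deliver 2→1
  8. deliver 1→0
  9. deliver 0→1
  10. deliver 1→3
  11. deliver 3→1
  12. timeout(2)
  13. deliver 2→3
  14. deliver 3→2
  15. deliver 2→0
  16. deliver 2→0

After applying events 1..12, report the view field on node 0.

1

e1 timeout(1): 1[prim,v=1,-]
e2 deliver 1→0: 0[back,v=1,-]
e3 deliver 1→2: 2[back,v=1,-]
e4 deliver 1→3: 3[back,v=1,-]
e5 propose(1,'w'): ·
e6 deliver 1→2: 2[back,v=1,w]
e7 deliver 2→1: ·
e8 deliver 1→0: 0[back,v=1,w]
e9 deliver 0→1: 1[prim,v=1,w]
e10 deliver 1→3: 3[back,v=1,w]
e11 deliver 3→1: ·
e12 timeout(2): 2[prim,v=2,w]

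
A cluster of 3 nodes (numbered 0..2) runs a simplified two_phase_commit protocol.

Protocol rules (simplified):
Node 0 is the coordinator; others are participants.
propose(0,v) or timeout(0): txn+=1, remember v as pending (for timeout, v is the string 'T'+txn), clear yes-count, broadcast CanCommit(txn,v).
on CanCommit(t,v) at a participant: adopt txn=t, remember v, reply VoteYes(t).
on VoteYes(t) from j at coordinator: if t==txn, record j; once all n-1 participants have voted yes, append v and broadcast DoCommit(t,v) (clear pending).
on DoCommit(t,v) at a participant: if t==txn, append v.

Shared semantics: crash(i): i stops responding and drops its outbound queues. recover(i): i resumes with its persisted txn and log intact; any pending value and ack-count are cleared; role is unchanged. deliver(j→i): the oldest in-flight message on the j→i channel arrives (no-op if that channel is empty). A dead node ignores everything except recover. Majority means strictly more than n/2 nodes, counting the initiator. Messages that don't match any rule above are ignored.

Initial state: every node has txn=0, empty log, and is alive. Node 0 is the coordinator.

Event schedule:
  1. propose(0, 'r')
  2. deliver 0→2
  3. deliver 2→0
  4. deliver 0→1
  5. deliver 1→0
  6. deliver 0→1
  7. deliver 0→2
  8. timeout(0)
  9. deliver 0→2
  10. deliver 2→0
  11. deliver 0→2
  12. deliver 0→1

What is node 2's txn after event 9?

2

[1] propose(0,'r') → N0(coor t1 [-])
[2] deliver 0→2 → N2(part t1 [-])
[3] deliver 2→0 → ∅
[4] deliver 0→1 → N1(part t1 [-])
[5] deliver 1→0 → N0(coor t1 [r])
[6] deliver 0→1 → N1(part t1 [r])
[7] deliver 0→2 → N2(part t1 [r])
[8] timeout(0) → N0(coor t2 [r])
[9] deliver 0→2 → N2(part t2 [r])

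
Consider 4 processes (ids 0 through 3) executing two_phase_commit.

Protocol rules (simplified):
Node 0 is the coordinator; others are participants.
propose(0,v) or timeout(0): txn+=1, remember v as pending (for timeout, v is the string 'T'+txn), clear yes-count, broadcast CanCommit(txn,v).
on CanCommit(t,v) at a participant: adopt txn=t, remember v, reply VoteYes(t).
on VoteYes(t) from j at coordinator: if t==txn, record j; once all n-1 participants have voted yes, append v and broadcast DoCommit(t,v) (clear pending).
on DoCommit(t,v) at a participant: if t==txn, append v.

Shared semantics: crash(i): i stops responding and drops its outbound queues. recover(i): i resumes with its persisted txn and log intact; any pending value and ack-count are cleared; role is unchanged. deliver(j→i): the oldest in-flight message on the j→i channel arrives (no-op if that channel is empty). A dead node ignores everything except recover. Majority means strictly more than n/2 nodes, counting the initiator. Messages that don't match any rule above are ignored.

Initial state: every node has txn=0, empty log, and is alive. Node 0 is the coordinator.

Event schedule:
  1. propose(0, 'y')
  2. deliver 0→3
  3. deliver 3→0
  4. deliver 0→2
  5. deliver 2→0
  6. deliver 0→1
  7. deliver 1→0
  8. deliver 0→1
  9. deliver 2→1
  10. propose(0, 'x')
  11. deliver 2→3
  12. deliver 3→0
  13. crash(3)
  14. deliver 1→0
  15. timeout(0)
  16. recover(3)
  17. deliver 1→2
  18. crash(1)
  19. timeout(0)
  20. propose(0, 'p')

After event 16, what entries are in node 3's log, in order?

empty

e1 propose(0,'y'): 0[coor,t=1,-]
e2 deliver 0→3: 3[part,t=1,-]
e3 deliver 3→0: ·
e4 deliver 0→2: 2[part,t=1,-]
e5 deliver 2→0: ·
e6 deliver 0→1: 1[part,t=1,-]
e7 deliver 1→0: 0[coor,t=1,y]
e8 deliver 0→1: 1[part,t=1,y]
e9 deliver 2→1: ·
e10 propose(0,'x'): 0[coor,t=2,y]
e11 deliver 2→3: ·
e12 deliver 3→0: ·
e13 crash(3): 3[✗part,t=1,-]
e14 deliver 1→0: ·
e15 timeout(0): 0[coor,t=3,y]
e16 recover(3): 3[part,t=1,-]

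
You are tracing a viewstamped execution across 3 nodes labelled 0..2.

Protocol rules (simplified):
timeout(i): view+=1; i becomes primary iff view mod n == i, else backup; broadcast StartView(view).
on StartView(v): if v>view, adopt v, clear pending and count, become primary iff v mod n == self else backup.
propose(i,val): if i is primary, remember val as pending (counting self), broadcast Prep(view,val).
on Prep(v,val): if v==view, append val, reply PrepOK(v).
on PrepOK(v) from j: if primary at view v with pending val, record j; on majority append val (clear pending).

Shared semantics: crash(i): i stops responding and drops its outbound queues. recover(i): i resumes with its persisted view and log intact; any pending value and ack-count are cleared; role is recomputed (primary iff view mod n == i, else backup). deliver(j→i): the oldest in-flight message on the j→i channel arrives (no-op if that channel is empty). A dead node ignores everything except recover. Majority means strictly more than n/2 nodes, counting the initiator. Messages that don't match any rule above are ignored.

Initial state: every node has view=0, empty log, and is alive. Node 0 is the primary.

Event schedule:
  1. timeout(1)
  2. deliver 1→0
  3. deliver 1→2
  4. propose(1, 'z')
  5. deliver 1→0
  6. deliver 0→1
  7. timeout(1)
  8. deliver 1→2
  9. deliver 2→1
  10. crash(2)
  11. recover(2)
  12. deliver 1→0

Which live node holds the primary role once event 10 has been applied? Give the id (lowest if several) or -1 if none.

-1

e1 timeout(1): 1[prim,v=1,-]
e2 deliver 1→0: 0[back,v=1,-]
e3 deliver 1→2: 2[back,v=1,-]
e4 propose(1,'z'): ·
e5 deliver 1→0: 0[back,v=1,z]
e6 deliver 0→1: 1[prim,v=1,z]
e7 timeout(1): 1[back,v=2,z]
e8 deliver 1→2: 2[back,v=1,z]
e9 deliver 2→1: ·
e10 crash(2): 2[✗back,v=1,z]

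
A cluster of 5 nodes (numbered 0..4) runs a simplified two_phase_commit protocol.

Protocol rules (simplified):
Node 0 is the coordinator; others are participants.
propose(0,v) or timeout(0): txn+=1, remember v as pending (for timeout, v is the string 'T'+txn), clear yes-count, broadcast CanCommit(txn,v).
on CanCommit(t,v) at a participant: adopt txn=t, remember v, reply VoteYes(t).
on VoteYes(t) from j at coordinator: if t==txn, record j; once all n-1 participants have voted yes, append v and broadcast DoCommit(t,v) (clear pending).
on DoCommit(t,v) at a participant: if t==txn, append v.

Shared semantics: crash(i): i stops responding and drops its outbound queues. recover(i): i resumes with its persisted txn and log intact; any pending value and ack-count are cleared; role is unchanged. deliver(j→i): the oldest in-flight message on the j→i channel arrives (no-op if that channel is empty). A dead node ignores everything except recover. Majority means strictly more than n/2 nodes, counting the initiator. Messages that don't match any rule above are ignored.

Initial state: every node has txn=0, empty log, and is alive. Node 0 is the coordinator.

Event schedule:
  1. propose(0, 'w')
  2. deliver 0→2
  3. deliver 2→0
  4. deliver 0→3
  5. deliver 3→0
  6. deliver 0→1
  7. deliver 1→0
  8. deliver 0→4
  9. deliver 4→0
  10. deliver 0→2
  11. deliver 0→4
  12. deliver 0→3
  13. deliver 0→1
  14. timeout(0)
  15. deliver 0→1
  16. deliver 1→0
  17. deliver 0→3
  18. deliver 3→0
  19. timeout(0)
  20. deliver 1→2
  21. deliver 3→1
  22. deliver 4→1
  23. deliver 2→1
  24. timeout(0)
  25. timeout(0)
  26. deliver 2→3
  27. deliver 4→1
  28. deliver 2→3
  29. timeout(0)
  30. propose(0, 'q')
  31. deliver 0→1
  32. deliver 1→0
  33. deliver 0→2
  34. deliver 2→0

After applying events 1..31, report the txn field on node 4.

1

step 1 propose(0,'w'): 0={coor,t=1,log=-}
step 2 deliver 0→2: 2={part,t=1,log=-}
step 3 deliver 2→0: —
step 4 deliver 0→3: 3={part,t=1,log=-}
step 5 deliver 3→0: —
step 6 deliver 0→1: 1={part,t=1,log=-}
step 7 deliver 1→0: —
step 8 deliver 0→4: 4={part,t=1,log=-}
step 9 deliver 4→0: 0={coor,t=1,log=w}
step 10 deliver 0→2: 2={part,t=1,log=w}
step 11 deliver 0→4: 4={part,t=1,log=w}
step 12 deliver 0→3: 3={part,t=1,log=w}
step 13 deliver 0→1: 1={part,t=1,log=w}
step 14 timeout(0): 0={coor,t=2,log=w}
step 15 deliver 0→1: 1={part,t=2,log=w}
step 16 deliver 1→0: —
step 17 deliver 0→3: 3={part,t=2,log=w}
step 18 deliver 3→0: —
step 19 timeout(0): 0={coor,t=3,log=w}
step 20 deliver 1→2: —
step 21 deliver 3→1: —
step 22 deliver 4→1: —
step 23 deliver 2→1: —
step 24 timeout(0): 0={coor,t=4,log=w}
step 25 timeout(0): 0={coor,t=5,log=w}
step 26 deliver 2→3: —
step 27 deliver 4→1: —
step 28 deliver 2→3: —
step 29 timeout(0): 0={coor,t=6,log=w}
step 30 propose(0,'q'): 0={coor,t=7,log=w}
step 31 deliver 0→1: 1={part,t=3,log=w}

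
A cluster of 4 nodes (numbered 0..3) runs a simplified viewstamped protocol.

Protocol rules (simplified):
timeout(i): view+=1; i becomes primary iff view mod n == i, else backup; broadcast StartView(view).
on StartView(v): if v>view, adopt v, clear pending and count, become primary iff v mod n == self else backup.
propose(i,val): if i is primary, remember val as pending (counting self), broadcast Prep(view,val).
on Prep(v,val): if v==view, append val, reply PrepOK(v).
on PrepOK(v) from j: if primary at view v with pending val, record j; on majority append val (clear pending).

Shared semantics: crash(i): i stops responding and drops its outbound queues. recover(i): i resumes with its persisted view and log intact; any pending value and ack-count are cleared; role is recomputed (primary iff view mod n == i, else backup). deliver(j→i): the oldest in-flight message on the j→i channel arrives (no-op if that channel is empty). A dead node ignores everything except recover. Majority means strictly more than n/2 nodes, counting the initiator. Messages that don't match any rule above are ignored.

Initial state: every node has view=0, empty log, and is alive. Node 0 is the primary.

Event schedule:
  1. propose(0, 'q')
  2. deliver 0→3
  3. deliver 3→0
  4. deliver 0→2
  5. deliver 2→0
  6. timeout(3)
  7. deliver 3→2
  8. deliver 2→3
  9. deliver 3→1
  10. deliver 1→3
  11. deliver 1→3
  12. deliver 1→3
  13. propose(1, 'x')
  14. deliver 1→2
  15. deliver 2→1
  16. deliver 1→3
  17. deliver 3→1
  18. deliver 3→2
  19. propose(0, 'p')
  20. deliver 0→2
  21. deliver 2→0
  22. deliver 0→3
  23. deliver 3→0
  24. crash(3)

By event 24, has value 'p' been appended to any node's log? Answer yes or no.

1. propose(0,'q'):  nop
2. deliver 0→3:  <3:back v0 q>
3. deliver 3→0:  nop
4. deliver 0→2:  <2:back v0 q>
5. deliver 2→0:  <0:prim v0 q>
6. timeout(3):  <3:back v1 q>
7. deliver 3→2:  <2:back v1 q>
8. deliver 2→3:  nop
9. deliver 3→1:  <1:prim v1 ->
10. deliver 1→3:  nop
11. deliver 1→3:  nop
12. deliver 1→3:  nop
13. propose(1,'x'):  nop
14. deliver 1→2:  <2:back v1 q,x>
15. deliver 2→1:  nop
16. deliver 1→3:  <3:back v1 q,x>
17. deliver 3→1:  <1:prim v1 x>
18. deliver 3→2:  nop
19. propose(0,'p'):  nop
20. deliver 0→2:  nop
21. deliver 2→0:  nop
22. deliver 0→3:  nop
23. deliver 3→0:  <0:back v1 q>
24. crash(3):  <3:✗back v1 q,x>

no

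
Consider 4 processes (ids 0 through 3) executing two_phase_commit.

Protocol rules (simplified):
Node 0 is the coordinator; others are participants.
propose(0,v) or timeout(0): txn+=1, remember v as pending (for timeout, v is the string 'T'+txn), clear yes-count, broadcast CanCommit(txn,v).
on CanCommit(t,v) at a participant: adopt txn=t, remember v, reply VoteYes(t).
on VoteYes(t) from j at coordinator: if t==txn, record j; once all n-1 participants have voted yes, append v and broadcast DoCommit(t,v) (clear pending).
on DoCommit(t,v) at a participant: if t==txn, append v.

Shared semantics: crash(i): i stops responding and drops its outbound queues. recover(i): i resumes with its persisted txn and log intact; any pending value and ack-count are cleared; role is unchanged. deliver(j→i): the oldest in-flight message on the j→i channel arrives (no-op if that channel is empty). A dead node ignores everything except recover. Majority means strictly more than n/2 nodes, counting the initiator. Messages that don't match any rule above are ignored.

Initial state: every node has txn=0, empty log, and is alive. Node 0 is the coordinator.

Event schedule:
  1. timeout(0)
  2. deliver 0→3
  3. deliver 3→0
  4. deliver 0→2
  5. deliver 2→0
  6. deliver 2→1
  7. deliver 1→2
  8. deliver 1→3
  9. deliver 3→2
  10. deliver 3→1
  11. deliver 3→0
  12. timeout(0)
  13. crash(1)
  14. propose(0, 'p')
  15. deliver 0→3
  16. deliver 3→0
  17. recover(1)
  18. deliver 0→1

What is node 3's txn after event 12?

e1 timeout(0): 0[coor,t=1,-]
e2 deliver 0→3: 3[part,t=1,-]
e3 deliver 3→0: ·
e4 deliver 0→2: 2[part,t=1,-]
e5 deliver 2→0: ·
e6 deliver 2→1: ·
e7 deliver 1→2: ·
e8 deliver 1→3: ·
e9 deliver 3→2: ·
e10 deliver 3→1: ·
e11 deliver 3→0: ·
e12 timeout(0): 0[coor,t=2,-]

1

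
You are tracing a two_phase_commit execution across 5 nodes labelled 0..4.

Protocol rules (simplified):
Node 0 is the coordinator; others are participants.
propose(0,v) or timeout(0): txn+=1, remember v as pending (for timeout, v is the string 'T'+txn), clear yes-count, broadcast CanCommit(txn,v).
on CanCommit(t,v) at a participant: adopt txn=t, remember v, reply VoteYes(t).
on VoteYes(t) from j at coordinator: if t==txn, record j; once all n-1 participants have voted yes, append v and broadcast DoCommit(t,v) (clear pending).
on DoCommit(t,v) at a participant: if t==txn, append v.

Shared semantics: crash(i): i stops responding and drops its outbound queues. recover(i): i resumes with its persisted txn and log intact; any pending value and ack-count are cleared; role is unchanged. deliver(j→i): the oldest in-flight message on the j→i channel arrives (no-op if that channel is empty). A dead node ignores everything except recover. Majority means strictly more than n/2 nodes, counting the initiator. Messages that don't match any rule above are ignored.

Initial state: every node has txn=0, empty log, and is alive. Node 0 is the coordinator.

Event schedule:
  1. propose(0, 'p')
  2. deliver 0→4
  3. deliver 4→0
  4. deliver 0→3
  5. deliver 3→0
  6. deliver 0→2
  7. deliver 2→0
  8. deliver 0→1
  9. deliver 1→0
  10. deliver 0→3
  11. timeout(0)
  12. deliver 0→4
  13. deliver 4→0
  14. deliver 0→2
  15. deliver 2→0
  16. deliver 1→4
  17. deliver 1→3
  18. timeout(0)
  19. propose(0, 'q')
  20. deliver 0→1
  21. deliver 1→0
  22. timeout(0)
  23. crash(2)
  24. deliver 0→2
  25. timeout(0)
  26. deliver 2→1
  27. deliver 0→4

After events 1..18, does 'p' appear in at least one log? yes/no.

yes

[1] propose(0,'p') → N0(coor t1 [-])
[2] deliver 0→4 → N4(part t1 [-])
[3] deliver 4→0 → ∅
[4] deliver 0→3 → N3(part t1 [-])
[5] deliver 3→0 → ∅
[6] deliver 0→2 → N2(part t1 [-])
[7] deliver 2→0 → ∅
[8] deliver 0→1 → N1(part t1 [-])
[9] deliver 1→0 → N0(coor t1 [p])
[10] deliver 0→3 → N3(part t1 [p])
[11] timeout(0) → N0(coor t2 [p])
[12] deliver 0→4 → N4(part t1 [p])
[13] deliver 4→0 → ∅
[14] deliver 0→2 → N2(part t1 [p])
[15] deliver 2→0 → ∅
[16] deliver 1→4 → ∅
[17] deliver 1→3 → ∅
[18] timeout(0) → N0(coor t3 [p])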